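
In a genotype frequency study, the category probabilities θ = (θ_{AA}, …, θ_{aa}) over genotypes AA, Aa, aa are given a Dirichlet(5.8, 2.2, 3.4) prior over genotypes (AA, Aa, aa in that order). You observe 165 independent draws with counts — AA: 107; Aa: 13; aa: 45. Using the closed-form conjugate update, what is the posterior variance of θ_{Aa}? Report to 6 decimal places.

The Dirichlet prior is conjugate to the Multinomial likelihood: each posterior αⱼ = prior αⱼ + observed count nⱼ.
Posterior concentration: (112.8, 15.2, 48.4), total = 176.4.
Var[θ_j] = α_j(Σα−α_j)/((Σα)²(Σα+1)) = 15.2·161.2/(176.4²·177.4) = 0.000444.

0.000444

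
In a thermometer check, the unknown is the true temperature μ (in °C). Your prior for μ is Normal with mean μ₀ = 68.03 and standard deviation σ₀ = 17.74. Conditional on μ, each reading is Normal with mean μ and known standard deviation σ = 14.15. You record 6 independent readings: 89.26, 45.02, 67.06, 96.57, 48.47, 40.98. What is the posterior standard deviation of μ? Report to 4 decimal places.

For Normal data with known variance σ², a Normal(μ₀, σ₀²) prior on μ is conjugate. Posterior precision = 1/σ₀² + n/σ²; posterior mean is the precision-weighted average of μ₀ and x̄.
σ₀² = 17.74² = 314.7076, σ² = 14.15² = 200.2225; σ² + n·σ₀² = 200.2225 + 6·314.7076 = 2088.4681.
Posterior precision = 1/σ₀² + n/σ² = 1/314.7076 + 6/200.2225 = (σ² + n·σ₀²)/(σ₀²σ²) = 2088.4681/(314.7076·200.2225); posterior variance σₙ² = σ₀²σ²/(σ² + n·σ₀²) = 314.7076·200.2225/2088.4681 = 30.171178.
Posterior SD = √σₙ² = √(314.7076·200.2225/2088.4681) = 5.4928.

5.4928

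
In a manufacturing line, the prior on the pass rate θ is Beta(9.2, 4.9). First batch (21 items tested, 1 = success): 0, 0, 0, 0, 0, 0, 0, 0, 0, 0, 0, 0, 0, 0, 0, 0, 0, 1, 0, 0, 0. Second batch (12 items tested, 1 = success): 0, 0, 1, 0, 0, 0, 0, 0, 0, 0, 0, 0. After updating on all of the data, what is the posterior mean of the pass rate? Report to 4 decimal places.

The Beta prior is conjugate to a Binomial/Bernoulli likelihood; the update adds successes to α and failures to β.
After batch 1: Beta(9.2+1, 4.9+20) = Beta(10.2, 24.9).
After batch 2: Beta(10.2+1, 24.9+11) = Beta(11.2, 35.9).
Posterior mean = α/(α+β) = 11.2/47.1 = 0.2378.

0.2378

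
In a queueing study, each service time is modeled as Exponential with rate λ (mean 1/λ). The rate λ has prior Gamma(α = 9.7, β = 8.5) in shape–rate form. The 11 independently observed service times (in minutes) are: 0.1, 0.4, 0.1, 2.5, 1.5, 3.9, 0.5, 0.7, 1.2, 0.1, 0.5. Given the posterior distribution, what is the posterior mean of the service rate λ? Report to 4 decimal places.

With a Gamma(shape α, rate β) prior on the exponential rate λ, the posterior after n observations with total T = Σxᵢ is Gamma(α+n, β+T).
Sum of observations T = 11.5 minutes; n = 11.
Posterior: Gamma(9.7+11, 8.5+11.5) = Gamma(20.7, 20.0).
Posterior mean of λ = α/β = 20.7/20.0 = 1.0350.

1.0350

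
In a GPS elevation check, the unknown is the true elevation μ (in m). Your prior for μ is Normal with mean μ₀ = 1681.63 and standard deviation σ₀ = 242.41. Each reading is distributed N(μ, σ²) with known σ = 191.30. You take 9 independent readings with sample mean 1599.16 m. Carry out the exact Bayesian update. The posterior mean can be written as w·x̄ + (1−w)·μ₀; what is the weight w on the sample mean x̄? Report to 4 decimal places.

For Normal data with known variance σ², a Normal(μ₀, σ₀²) prior on μ is conjugate. Posterior precision = 1/σ₀² + n/σ²; posterior mean is the precision-weighted average of μ₀ and x̄.
σ₀² = 242.41² = 58762.6081, σ² = 191.30² = 36595.69. Prior precision 1/σ₀² = 1/58762.6081; data precision n/σ² = 9/36595.69.
w = (n/σ²)/(1/σ₀² + n/σ²) = n·σ₀²/(σ² + n·σ₀²) = 9·58762.6081/(36595.69 + 9·58762.6081) = 528863.4729/565459.1629 = 0.9353.

0.9353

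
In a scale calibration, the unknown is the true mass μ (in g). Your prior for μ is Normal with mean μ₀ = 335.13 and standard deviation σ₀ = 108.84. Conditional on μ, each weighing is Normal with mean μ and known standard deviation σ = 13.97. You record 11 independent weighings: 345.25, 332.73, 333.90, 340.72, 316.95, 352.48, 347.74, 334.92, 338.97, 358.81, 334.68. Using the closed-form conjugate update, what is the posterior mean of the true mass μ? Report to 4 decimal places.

For Normal data with known variance σ², a Normal(μ₀, σ₀²) prior on μ is conjugate. Posterior precision = 1/σ₀² + n/σ²; posterior mean is the precision-weighted average of μ₀ and x̄.
Σxᵢ = 345.25 + 332.73 + 333.90 + 340.72 + 316.95 + 352.48 + 347.74 + 334.92 + 338.97 + 358.81 + 334.68 = 3737.15, so n·x̄ = 3737.15.
σ₀² = 108.84² = 11846.1456, σ² = 13.97² = 195.1609; σ² + n·σ₀² = 195.1609 + 11·11846.1456 = 130502.7625.
Posterior mean = (μ₀/σ₀² + n·x̄/σ²)/(1/σ₀² + n/σ²) = (σ²·μ₀ + σ₀²·n·x̄)/(σ² + n·σ₀²) = (195.1609·335.13 + 11846.1456·3737.15)/130502.7625 = 44336227.301457/130502.7625 = 339.7340.

339.7340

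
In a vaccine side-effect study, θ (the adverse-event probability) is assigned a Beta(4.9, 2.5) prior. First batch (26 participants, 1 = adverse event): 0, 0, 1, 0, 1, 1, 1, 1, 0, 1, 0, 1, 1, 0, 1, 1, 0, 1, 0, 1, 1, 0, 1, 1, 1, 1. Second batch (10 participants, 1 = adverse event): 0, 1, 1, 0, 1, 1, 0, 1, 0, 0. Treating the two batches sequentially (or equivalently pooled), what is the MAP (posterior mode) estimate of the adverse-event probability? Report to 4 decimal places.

The Beta prior is conjugate to a Binomial/Bernoulli likelihood; the update adds successes to α and failures to β.
After batch 1: Beta(4.9+17, 2.5+9) = Beta(21.9, 11.5).
After batch 2: Beta(21.9+5, 11.5+5) = Beta(26.9, 16.5).
Mode of Beta(a,b) for a,b>1 is (a−1)/(a+b−2) = 25.9/41.4 = 0.6256.

0.6256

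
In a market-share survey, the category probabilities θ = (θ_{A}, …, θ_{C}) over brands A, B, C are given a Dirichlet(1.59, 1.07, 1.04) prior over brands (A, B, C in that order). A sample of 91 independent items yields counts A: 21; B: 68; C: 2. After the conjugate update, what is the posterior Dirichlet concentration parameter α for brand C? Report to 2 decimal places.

3.04

The Dirichlet prior is conjugate to the Multinomial likelihood: each posterior αⱼ = prior αⱼ + observed count nⱼ.
Posterior concentration: (22.59, 69.07, 3.04), total = 94.70.
α_{C} = 1.04 + 2 = 3.04.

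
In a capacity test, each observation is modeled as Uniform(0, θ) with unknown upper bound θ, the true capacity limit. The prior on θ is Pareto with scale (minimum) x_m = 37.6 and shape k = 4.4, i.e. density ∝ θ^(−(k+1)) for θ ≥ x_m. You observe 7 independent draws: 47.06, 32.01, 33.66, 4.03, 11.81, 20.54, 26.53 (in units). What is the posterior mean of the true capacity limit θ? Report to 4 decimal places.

51.5850

A Pareto(scale x_m, shape k) prior on the upper bound θ of Uniform(0, θ) is conjugate: posterior is Pareto(max(x_m, max xᵢ), k + n).
Sample maximum = 47.06; prior scale x_m = 37.6 → posterior scale = max = 47.06.
Posterior shape = 4.4 + 7 = 11.4.
E[θ|data] = k·x_m/(k−1) = 11.4·47.06/10.4 = 51.5850.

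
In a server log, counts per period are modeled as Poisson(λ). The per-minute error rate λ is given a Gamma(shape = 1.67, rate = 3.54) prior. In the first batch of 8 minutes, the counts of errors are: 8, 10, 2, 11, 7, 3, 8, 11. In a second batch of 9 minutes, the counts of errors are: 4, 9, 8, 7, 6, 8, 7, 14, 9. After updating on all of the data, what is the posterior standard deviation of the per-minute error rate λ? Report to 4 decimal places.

0.5629

With a Gamma(shape α, rate β) prior, the Poisson likelihood is conjugate: the posterior is Gamma(α + ΣXᵢ, β + n).
Batch 1: sum of counts S = 60 over n = 8 minutes.
After batch 1: Gamma(α+S, β+n) = Gamma(1.67+60, 3.54+8) = Gamma(61.67, 11.54).
Batch 2: sum of counts S = 72 over n = 9 minutes.
After batch 2: Gamma(α+S, β+n) = Gamma(61.67+72, 11.54+9) = Gamma(133.67, 20.54).
SD = √α/β = √133.67/20.54 = 0.5629.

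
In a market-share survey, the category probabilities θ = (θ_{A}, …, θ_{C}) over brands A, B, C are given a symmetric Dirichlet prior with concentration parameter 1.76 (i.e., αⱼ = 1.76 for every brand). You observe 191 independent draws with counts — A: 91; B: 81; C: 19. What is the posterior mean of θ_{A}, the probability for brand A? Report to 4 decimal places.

0.4726

The Dirichlet prior is conjugate to the Multinomial likelihood: each posterior αⱼ = prior αⱼ + observed count nⱼ.
Posterior concentration: (92.76, 82.76, 20.76), total = 196.28.
E[θ_{A}|data] = α_{A}/Σα = 92.76/196.28 = 0.4726.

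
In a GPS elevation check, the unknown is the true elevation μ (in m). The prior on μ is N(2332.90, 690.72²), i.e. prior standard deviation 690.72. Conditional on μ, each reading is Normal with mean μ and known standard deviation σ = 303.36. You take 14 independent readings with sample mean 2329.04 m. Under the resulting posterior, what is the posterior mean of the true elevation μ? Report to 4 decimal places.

2329.0925

For Normal data with known variance σ², a Normal(μ₀, σ₀²) prior on μ is conjugate. Posterior precision = 1/σ₀² + n/σ²; posterior mean is the precision-weighted average of μ₀ and x̄.
n·x̄ = 14·2329.04 = 32606.56.
σ₀² = 690.72² = 477094.1184, σ² = 303.36² = 92027.2896; σ² + n·σ₀² = 92027.2896 + 14·477094.1184 = 6771344.9472.
Posterior mean = (μ₀/σ₀² + n·x̄/σ²)/(1/σ₀² + n/σ²) = (σ²·μ₀ + σ₀²·n·x̄)/(σ² + n·σ₀²) = (92027.2896·2332.90 + 477094.1184·32606.56)/6771344.9472 = 15771088461.164544/6771344.9472 = 2329.0925.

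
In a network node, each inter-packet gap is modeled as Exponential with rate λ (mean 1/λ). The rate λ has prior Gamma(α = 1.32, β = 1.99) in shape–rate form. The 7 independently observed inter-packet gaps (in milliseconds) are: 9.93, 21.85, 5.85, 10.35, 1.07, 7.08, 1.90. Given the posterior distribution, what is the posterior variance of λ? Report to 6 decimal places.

0.002310

With a Gamma(shape α, rate β) prior on the exponential rate λ, the posterior after n observations with total T = Σxᵢ is Gamma(α+n, β+T).
Sum of observations T = 58.03 milliseconds; n = 7.
Posterior: Gamma(1.32+7, 1.99+58.03) = Gamma(8.32, 60.02).
Var = α/β² = 0.002310.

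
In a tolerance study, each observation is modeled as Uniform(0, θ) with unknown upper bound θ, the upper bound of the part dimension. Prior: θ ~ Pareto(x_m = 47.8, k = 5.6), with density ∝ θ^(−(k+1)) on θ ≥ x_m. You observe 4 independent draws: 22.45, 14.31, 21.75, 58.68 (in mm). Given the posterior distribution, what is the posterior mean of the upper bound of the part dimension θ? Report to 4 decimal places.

A Pareto(scale x_m, shape k) prior on the upper bound θ of Uniform(0, θ) is conjugate: posterior is Pareto(max(x_m, max xᵢ), k + n).
Sample maximum = 58.68; prior scale x_m = 47.8 → posterior scale = max = 58.68.
Posterior shape = 5.6 + 4 = 9.6.
E[θ|data] = k·x_m/(k−1) = 9.6·58.68/8.6 = 65.5033.

65.5033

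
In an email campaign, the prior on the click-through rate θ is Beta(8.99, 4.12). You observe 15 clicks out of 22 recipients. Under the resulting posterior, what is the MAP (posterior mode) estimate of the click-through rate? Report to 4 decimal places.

The Beta prior is conjugate to a Binomial/Bernoulli likelihood; the update adds successes to α and failures to β.
Posterior: Beta(α+k, β+n−k) = Beta(8.99+15, 4.12+7) = Beta(23.99, 11.12).
Mode of Beta(a,b) for a,b>1 is (a−1)/(a+b−2) = 22.99/33.11 = 0.6944.

0.6944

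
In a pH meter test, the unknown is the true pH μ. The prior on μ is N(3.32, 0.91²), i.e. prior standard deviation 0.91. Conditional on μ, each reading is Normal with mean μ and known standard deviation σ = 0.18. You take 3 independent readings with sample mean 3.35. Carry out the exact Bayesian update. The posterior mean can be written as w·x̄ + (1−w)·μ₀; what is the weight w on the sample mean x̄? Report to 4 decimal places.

For Normal data with known variance σ², a Normal(μ₀, σ₀²) prior on μ is conjugate. Posterior precision = 1/σ₀² + n/σ²; posterior mean is the precision-weighted average of μ₀ and x̄.
σ₀² = 0.91² = 0.8281, σ² = 0.18² = 0.0324. Prior precision 1/σ₀² = 1/0.8281; data precision n/σ² = 3/0.0324.
w = (n/σ²)/(1/σ₀² + n/σ²) = n·σ₀²/(σ² + n·σ₀²) = 3·0.8281/(0.0324 + 3·0.8281) = 2.4843/2.5167 = 0.9871.

0.9871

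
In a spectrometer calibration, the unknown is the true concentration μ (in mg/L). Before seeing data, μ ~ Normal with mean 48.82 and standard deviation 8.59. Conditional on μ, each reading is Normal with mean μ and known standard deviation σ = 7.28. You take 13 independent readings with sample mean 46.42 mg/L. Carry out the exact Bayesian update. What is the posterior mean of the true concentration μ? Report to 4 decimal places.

For Normal data with known variance σ², a Normal(μ₀, σ₀²) prior on μ is conjugate. Posterior precision = 1/σ₀² + n/σ²; posterior mean is the precision-weighted average of μ₀ and x̄.
n·x̄ = 13·46.42 = 603.46.
σ₀² = 8.59² = 73.7881, σ² = 7.28² = 52.9984; σ² + n·σ₀² = 52.9984 + 13·73.7881 = 1012.2437.
Posterior mean = (μ₀/σ₀² + n·x̄/σ²)/(1/σ₀² + n/σ²) = (σ²·μ₀ + σ₀²·n·x̄)/(σ² + n·σ₀²) = (52.9984·48.82 + 73.7881·603.46)/1012.2437 = 47115.548714/1012.2437 = 46.5457.

46.5457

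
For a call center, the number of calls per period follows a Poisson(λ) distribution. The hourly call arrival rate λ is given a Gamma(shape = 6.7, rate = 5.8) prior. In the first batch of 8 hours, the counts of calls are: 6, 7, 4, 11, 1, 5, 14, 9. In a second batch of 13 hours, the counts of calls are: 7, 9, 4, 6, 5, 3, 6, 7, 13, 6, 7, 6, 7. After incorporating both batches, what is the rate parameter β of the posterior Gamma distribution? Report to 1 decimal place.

26.8

With a Gamma(shape α, rate β) prior, the Poisson likelihood is conjugate: the posterior is Gamma(α + ΣXᵢ, β + n).
Batch 1: sum of counts S = 57 over n = 8 hours.
After batch 1: Gamma(α+S, β+n) = Gamma(6.7+57, 5.8+8) = Gamma(63.7, 13.8).
Batch 2: sum of counts S = 86 over n = 13 hours.
After batch 2: Gamma(α+S, β+n) = Gamma(63.7+86, 13.8+13) = Gamma(149.7, 26.8).
Posterior β = 26.8.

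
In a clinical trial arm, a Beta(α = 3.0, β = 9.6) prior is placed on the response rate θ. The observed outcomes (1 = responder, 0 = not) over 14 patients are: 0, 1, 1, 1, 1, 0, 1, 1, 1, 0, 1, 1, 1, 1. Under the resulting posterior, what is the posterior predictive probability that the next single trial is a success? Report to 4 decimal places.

0.5263

The Beta prior is conjugate to a Binomial/Bernoulli likelihood; the update adds successes to α and failures to β.
Posterior: Beta(α+k, β+n−k) = Beta(3.0+11, 9.6+3) = Beta(14.0, 12.6).
For a single future Bernoulli trial, P(success | data) = α/(α+β) = 0.5263.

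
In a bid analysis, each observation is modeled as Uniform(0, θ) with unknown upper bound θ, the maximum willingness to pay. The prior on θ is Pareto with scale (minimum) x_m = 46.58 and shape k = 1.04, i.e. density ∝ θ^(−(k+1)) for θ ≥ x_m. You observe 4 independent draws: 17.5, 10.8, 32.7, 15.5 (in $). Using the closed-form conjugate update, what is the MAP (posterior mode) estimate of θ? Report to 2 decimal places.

A Pareto(scale x_m, shape k) prior on the upper bound θ of Uniform(0, θ) is conjugate: posterior is Pareto(max(x_m, max xᵢ), k + n).
Sample maximum = 32.7; prior scale x_m = 46.58 → posterior scale = max = 46.58.
Posterior shape = 1.04 + 4 = 5.04.
The Pareto density is decreasing on [x_m, ∞), so the mode is x_m = 46.58.

46.58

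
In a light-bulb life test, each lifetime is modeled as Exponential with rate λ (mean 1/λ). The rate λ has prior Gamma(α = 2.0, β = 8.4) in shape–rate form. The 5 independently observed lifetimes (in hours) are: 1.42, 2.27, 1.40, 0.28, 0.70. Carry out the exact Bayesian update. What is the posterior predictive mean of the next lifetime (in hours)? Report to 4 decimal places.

With a Gamma(shape α, rate β) prior on the exponential rate λ, the posterior after n observations with total T = Σxᵢ is Gamma(α+n, β+T).
Sum of observations T = 6.07 hours; n = 5.
Posterior: Gamma(2.0+5, 8.4+6.07) = Gamma(7.0, 14.47).
The predictive distribution for the next observation is Lomax; its mean is β/(α−1) = 14.47/6.0 = 2.4117.

2.4117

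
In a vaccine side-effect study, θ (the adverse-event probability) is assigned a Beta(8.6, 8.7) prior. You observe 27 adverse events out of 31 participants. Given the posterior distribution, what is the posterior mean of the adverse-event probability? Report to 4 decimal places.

The Beta prior is conjugate to a Binomial/Bernoulli likelihood; the update adds successes to α and failures to β.
Posterior: Beta(α+k, β+n−k) = Beta(8.6+27, 8.7+4) = Beta(35.6, 12.7).
Posterior mean = α/(α+β) = 35.6/48.3 = 0.7371.

0.7371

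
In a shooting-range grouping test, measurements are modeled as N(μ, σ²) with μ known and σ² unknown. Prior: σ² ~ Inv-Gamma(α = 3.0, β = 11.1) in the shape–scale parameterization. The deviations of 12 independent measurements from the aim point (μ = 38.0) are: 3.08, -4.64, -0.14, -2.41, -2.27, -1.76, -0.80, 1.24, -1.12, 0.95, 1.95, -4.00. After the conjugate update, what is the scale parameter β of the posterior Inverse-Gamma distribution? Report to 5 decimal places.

45.71560

With known mean μ and an Inverse-Gamma(α, β) prior on σ², the Normal likelihood is conjugate: posterior is Inv-Gamma(α + n/2, β + Σ(xᵢ−μ)²/2).
Σ(xᵢ−μ)² = (3.08)² + (-4.64)² + (-0.14)² + (-2.41)² + (-2.27)² + (-1.76)² + (-0.80)² + (1.24)² + (-1.12)² + (0.95)² + (1.95)² + (-4.00)² = 69.2312.
Posterior: Inv-Gamma(3.0 + 12/2, 11.1 + 69.2312/2) = Inv-Gamma(9.00, 45.71560).
Posterior β = 45.71560.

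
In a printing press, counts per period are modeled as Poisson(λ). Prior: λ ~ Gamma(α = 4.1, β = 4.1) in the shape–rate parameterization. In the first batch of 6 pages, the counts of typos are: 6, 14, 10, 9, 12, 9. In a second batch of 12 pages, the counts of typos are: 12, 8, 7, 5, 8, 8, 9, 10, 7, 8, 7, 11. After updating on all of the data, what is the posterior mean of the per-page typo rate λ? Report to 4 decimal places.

With a Gamma(shape α, rate β) prior, the Poisson likelihood is conjugate: the posterior is Gamma(α + ΣXᵢ, β + n).
Batch 1: sum of counts S = 60 over n = 6 pages.
After batch 1: Gamma(α+S, β+n) = Gamma(4.1+60, 4.1+6) = Gamma(64.1, 10.1).
Batch 2: sum of counts S = 100 over n = 12 pages.
After batch 2: Gamma(α+S, β+n) = Gamma(64.1+100, 10.1+12) = Gamma(164.1, 22.1).
Posterior mean = α/β = 164.1/22.1 = 7.4253.

7.4253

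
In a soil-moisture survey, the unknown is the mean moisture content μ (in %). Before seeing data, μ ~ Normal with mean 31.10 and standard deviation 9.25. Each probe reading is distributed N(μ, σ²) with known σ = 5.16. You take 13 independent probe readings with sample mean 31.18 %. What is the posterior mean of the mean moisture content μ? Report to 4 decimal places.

31.1781

For Normal data with known variance σ², a Normal(μ₀, σ₀²) prior on μ is conjugate. Posterior precision = 1/σ₀² + n/σ²; posterior mean is the precision-weighted average of μ₀ and x̄.
n·x̄ = 13·31.18 = 405.34.
σ₀² = 9.25² = 85.5625, σ² = 5.16² = 26.6256; σ² + n·σ₀² = 26.6256 + 13·85.5625 = 1138.9381.
Posterior mean = (μ₀/σ₀² + n·x̄/σ²)/(1/σ₀² + n/σ²) = (σ²·μ₀ + σ₀²·n·x̄)/(σ² + n·σ₀²) = (26.6256·31.10 + 85.5625·405.34)/1138.9381 = 35509.95991/1138.9381 = 31.1781.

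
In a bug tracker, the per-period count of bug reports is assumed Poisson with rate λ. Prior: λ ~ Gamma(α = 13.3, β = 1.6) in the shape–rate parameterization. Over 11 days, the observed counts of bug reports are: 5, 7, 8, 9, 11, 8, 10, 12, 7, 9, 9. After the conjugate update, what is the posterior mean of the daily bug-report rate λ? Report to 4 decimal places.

8.5952

With a Gamma(shape α, rate β) prior, the Poisson likelihood is conjugate: the posterior is Gamma(α + ΣXᵢ, β + n).
Sum of counts S = 95 over n = 11 days.
Posterior: Gamma(α+S, β+n) = Gamma(13.3+95, 1.6+11) = Gamma(108.3, 12.6).
Posterior mean = α/β = 108.3/12.6 = 8.5952.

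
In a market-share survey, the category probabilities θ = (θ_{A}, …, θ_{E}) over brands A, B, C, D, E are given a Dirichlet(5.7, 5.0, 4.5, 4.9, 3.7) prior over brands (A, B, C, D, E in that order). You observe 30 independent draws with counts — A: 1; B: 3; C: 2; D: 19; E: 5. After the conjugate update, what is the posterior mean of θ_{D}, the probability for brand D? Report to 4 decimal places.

The Dirichlet prior is conjugate to the Multinomial likelihood: each posterior αⱼ = prior αⱼ + observed count nⱼ.
Posterior concentration: (6.7, 8.0, 6.5, 23.9, 8.7), total = 53.8.
E[θ_{D}|data] = α_{D}/Σα = 23.9/53.8 = 0.4442.

0.4442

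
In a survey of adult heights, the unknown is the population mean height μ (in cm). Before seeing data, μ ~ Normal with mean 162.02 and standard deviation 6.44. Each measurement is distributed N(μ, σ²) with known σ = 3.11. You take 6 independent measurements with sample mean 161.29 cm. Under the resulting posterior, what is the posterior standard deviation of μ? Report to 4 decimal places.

1.2457

For Normal data with known variance σ², a Normal(μ₀, σ₀²) prior on μ is conjugate. Posterior precision = 1/σ₀² + n/σ²; posterior mean is the precision-weighted average of μ₀ and x̄.
σ₀² = 6.44² = 41.4736, σ² = 3.11² = 9.6721; σ² + n·σ₀² = 9.6721 + 6·41.4736 = 258.5137.
Posterior precision = 1/σ₀² + n/σ² = 1/41.4736 + 6/9.6721 = (σ² + n·σ₀²)/(σ₀²σ²) = 258.5137/(41.4736·9.6721); posterior variance σₙ² = σ₀²σ²/(σ² + n·σ₀²) = 41.4736·9.6721/258.5137 = 1.551704.
Posterior SD = √σₙ² = √(41.4736·9.6721/258.5137) = 1.2457.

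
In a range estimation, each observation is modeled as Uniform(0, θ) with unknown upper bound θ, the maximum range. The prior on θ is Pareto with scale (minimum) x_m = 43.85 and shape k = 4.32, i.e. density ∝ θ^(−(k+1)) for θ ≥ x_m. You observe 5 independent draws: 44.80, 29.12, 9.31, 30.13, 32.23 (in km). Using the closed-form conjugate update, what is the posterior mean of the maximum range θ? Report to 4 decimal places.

A Pareto(scale x_m, shape k) prior on the upper bound θ of Uniform(0, θ) is conjugate: posterior is Pareto(max(x_m, max xᵢ), k + n).
Sample maximum = 44.80; prior scale x_m = 43.85 → posterior scale = max = 44.80.
Posterior shape = 4.32 + 5 = 9.32.
E[θ|data] = k·x_m/(k−1) = 9.32·44.80/8.32 = 50.1846.

50.1846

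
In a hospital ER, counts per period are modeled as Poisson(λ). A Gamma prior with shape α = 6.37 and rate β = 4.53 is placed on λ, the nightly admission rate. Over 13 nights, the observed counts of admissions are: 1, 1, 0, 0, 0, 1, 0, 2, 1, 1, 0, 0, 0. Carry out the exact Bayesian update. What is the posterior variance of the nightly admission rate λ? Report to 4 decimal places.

0.0435

With a Gamma(shape α, rate β) prior, the Poisson likelihood is conjugate: the posterior is Gamma(α + ΣXᵢ, β + n).
Sum of counts S = 7 over n = 13 nights.
Posterior: Gamma(α+S, β+n) = Gamma(6.37+7, 4.53+13) = Gamma(13.37, 17.53).
Var = α/β² = 13.37/17.53² = 0.0435.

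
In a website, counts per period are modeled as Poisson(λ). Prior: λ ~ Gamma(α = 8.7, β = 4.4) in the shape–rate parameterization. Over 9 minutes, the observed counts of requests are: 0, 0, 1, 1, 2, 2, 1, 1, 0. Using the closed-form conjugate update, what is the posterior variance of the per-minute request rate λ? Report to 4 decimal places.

With a Gamma(shape α, rate β) prior, the Poisson likelihood is conjugate: the posterior is Gamma(α + ΣXᵢ, β + n).
Sum of counts S = 8 over n = 9 minutes.
Posterior: Gamma(α+S, β+n) = Gamma(8.7+8, 4.4+9) = Gamma(16.7, 13.4).
Var = α/β² = 16.7/13.4² = 0.0930.

0.0930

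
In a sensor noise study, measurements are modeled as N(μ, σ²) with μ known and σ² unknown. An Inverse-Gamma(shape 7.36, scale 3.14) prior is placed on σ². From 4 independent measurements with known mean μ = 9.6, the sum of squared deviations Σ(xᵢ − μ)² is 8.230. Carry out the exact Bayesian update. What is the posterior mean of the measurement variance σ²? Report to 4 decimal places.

0.8678

With known mean μ and an Inverse-Gamma(α, β) prior on σ², the Normal likelihood is conjugate: posterior is Inv-Gamma(α + n/2, β + Σ(xᵢ−μ)²/2).
Posterior: Inv-Gamma(7.36 + 4/2, 3.14 + 8.230/2) = Inv-Gamma(9.36, 7.2550).
E[σ²|data] = β/(α−1) = 7.2550/8.36 = 0.8678.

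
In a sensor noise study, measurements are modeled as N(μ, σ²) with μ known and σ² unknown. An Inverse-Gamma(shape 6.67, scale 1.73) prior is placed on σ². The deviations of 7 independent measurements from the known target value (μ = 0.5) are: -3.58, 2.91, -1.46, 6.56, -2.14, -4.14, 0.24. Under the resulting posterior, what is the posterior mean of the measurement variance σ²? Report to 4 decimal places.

4.9993

With known mean μ and an Inverse-Gamma(α, β) prior on σ², the Normal likelihood is conjugate: posterior is Inv-Gamma(α + n/2, β + Σ(xᵢ−μ)²/2).
Σ(xᵢ−μ)² = (-3.58)² + (2.91)² + (-1.46)² + (6.56)² + (-2.14)² + (-4.14)² + (0.24)² = 88.2265.
Posterior: Inv-Gamma(6.67 + 7/2, 1.73 + 88.2265/2) = Inv-Gamma(10.17, 45.84325).
E[σ²|data] = β/(α−1) = 45.84325/9.17 = 4.9993.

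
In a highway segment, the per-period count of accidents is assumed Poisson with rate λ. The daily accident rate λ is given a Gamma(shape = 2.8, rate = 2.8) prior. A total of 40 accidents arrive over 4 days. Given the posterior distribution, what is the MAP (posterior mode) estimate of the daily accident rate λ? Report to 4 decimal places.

With a Gamma(shape α, rate β) prior, the Poisson likelihood is conjugate: the posterior is Gamma(α + ΣXᵢ, β + n).
Posterior: Gamma(α+S, β+n) = Gamma(2.8+40, 2.8+4) = Gamma(42.8, 6.8).
Mode of Gamma(α,β) for α≥1 is (α−1)/β = 41.8/6.8 = 6.1471.

6.1471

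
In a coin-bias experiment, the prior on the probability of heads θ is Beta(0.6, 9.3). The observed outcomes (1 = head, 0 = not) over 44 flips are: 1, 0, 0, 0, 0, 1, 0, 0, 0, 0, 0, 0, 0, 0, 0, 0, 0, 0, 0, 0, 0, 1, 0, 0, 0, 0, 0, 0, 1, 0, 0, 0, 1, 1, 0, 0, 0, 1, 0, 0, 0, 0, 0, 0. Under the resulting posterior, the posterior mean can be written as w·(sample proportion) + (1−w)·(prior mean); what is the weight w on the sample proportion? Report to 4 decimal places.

The Beta prior is conjugate to a Binomial/Bernoulli likelihood; the update adds successes to α and failures to β.
Posterior mean = (α₀+k)/(α₀+β₀+n) = [n/(α₀+β₀+n)]·(k/n) + [(α₀+β₀)/(α₀+β₀+n)]·α₀/(α₀+β₀), so only n and the prior enter the weight.
The weight on the data is w = n/(α₀+β₀+n) = 44/(0.6+9.3+44) = 44/53.9 = 0.8163.

0.8163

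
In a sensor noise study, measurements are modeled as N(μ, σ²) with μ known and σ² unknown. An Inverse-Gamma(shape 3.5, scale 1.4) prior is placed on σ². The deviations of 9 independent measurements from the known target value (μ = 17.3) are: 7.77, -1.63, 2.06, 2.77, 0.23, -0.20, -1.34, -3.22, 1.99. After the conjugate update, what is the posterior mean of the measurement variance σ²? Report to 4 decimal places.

6.7117

With known mean μ and an Inverse-Gamma(α, β) prior on σ², the Normal likelihood is conjugate: posterior is Inv-Gamma(α + n/2, β + Σ(xᵢ−μ)²/2).
Σ(xᵢ−μ)² = (7.77)² + (-1.63)² + (2.06)² + (2.77)² + (0.23)² + (-0.20)² + (-1.34)² + (-3.22)² + (1.99)² = 91.1633.
Posterior: Inv-Gamma(3.5 + 9/2, 1.4 + 91.1633/2) = Inv-Gamma(8.00, 46.98165).
E[σ²|data] = β/(α−1) = 46.98165/7.00 = 6.7117.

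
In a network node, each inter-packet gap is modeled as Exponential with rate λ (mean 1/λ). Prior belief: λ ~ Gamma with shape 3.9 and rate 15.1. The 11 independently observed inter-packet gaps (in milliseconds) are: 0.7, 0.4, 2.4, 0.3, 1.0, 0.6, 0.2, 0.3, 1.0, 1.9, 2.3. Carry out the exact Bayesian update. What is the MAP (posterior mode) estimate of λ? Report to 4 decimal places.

With a Gamma(shape α, rate β) prior on the exponential rate λ, the posterior after n observations with total T = Σxᵢ is Gamma(α+n, β+T).
Sum of observations T = 11.1 milliseconds; n = 11.
Posterior: Gamma(3.9+11, 15.1+11.1) = Gamma(14.9, 26.2).
Mode = (α−1)/β = 0.5305.

0.5305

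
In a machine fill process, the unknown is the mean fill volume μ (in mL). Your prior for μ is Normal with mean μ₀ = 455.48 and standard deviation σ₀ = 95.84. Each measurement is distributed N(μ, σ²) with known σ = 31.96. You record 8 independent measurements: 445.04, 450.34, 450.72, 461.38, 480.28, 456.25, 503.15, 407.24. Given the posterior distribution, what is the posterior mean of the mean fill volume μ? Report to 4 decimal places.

For Normal data with known variance σ², a Normal(μ₀, σ₀²) prior on μ is conjugate. Posterior precision = 1/σ₀² + n/σ²; posterior mean is the precision-weighted average of μ₀ and x̄.
Σxᵢ = 445.04 + 450.34 + 450.72 + 461.38 + 480.28 + 456.25 + 503.15 + 407.24 = 3654.4, so n·x̄ = 3654.4.
σ₀² = 95.84² = 9185.3056, σ² = 31.96² = 1021.4416; σ² + n·σ₀² = 1021.4416 + 8·9185.3056 = 74503.8864.
Posterior mean = (μ₀/σ₀² + n·x̄/σ²)/(1/σ₀² + n/σ²) = (σ²·μ₀ + σ₀²·n·x̄)/(σ² + n·σ₀²) = (1021.4416·455.48 + 9185.3056·3654.4)/74503.8864 = 34032027.004608/74503.8864 = 456.7819.

456.7819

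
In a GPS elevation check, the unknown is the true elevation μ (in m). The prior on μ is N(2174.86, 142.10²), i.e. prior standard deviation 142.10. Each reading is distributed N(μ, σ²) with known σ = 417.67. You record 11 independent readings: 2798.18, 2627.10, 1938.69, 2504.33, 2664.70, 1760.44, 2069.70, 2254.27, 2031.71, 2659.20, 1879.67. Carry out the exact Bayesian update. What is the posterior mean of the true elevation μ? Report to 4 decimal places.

2239.2477

For Normal data with known variance σ², a Normal(μ₀, σ₀²) prior on μ is conjugate. Posterior precision = 1/σ₀² + n/σ²; posterior mean is the precision-weighted average of μ₀ and x̄.
Σxᵢ = 2798.18 + 2627.10 + 1938.69 + 2504.33 + 2664.70 + 1760.44 + 2069.70 + 2254.27 + 2031.71 + 2659.20 + 1879.67 = 25187.99, so n·x̄ = 25187.99.
σ₀² = 142.10² = 20192.41, σ² = 417.67² = 174448.2289; σ² + n·σ₀² = 174448.2289 + 11·20192.41 = 396564.7389.
Posterior mean = (μ₀/σ₀² + n·x̄/σ²)/(1/σ₀² + n/σ²) = (σ²·μ₀ + σ₀²·n·x̄)/(σ² + n·σ₀²) = (174448.2289·2174.86 + 20192.41·25187.99)/396564.7389 = 888006696.261354/396564.7389 = 2239.2477.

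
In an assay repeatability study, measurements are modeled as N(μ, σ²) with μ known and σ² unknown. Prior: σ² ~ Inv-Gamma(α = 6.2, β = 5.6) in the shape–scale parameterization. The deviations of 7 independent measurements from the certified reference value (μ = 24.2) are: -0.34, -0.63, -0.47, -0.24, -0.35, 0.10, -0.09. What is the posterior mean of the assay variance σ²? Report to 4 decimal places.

0.6972

With known mean μ and an Inverse-Gamma(α, β) prior on σ², the Normal likelihood is conjugate: posterior is Inv-Gamma(α + n/2, β + Σ(xᵢ−μ)²/2).
Σ(xᵢ−μ)² = (-0.34)² + (-0.63)² + (-0.47)² + (-0.24)² + (-0.35)² + (0.10)² + (-0.09)² = 0.9316.
Posterior: Inv-Gamma(6.2 + 7/2, 5.6 + 0.9316/2) = Inv-Gamma(9.70, 6.06580).
E[σ²|data] = β/(α−1) = 6.06580/8.70 = 0.6972.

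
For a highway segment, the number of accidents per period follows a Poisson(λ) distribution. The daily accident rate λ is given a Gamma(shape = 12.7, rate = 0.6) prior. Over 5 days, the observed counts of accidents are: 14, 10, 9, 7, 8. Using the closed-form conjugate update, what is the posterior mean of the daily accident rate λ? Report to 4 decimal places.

With a Gamma(shape α, rate β) prior, the Poisson likelihood is conjugate: the posterior is Gamma(α + ΣXᵢ, β + n).
Sum of counts S = 48 over n = 5 days.
Posterior: Gamma(α+S, β+n) = Gamma(12.7+48, 0.6+5) = Gamma(60.7, 5.6).
Posterior mean = α/β = 60.7/5.6 = 10.8393.

10.8393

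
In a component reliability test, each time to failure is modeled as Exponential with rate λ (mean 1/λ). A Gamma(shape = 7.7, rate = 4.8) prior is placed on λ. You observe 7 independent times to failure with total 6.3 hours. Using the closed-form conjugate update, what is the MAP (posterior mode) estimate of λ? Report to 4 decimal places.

With a Gamma(shape α, rate β) prior on the exponential rate λ, the posterior after n observations with total T = Σxᵢ is Gamma(α+n, β+T).
Posterior: Gamma(7.7+7, 4.8+6.3) = Gamma(14.7, 11.1).
Mode = (α−1)/β = 1.2342.

1.2342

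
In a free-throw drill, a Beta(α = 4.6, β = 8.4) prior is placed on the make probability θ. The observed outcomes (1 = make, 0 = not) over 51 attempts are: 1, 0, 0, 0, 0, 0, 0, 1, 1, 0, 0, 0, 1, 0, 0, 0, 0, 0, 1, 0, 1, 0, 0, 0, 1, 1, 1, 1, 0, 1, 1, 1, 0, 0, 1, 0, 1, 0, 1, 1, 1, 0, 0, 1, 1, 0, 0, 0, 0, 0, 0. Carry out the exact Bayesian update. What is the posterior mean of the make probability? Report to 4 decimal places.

The Beta prior is conjugate to a Binomial/Bernoulli likelihood; the update adds successes to α and failures to β.
Posterior: Beta(α+k, β+n−k) = Beta(4.6+20, 8.4+31) = Beta(24.6, 39.4).
Posterior mean = α/(α+β) = 24.6/64.0 = 0.3844.

0.3844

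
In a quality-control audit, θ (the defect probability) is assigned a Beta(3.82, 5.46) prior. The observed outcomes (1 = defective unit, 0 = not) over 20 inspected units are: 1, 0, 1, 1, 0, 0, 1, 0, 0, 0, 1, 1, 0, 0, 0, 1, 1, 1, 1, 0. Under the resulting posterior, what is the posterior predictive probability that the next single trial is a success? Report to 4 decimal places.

0.4720

The Beta prior is conjugate to a Binomial/Bernoulli likelihood; the update adds successes to α and failures to β.
Posterior: Beta(α+k, β+n−k) = Beta(3.82+10, 5.46+10) = Beta(13.82, 15.46).
For a single future Bernoulli trial, P(success | data) = α/(α+β) = 0.4720.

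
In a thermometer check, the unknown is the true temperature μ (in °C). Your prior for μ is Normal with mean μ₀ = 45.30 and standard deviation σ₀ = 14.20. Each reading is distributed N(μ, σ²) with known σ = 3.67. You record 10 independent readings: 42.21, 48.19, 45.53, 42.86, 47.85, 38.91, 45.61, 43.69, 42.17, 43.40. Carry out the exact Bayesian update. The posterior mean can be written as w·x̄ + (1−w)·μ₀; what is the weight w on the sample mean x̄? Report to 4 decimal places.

0.9934

For Normal data with known variance σ², a Normal(μ₀, σ₀²) prior on μ is conjugate. Posterior precision = 1/σ₀² + n/σ²; posterior mean is the precision-weighted average of μ₀ and x̄.
σ₀² = 14.20² = 201.64, σ² = 3.67² = 13.4689. Prior precision 1/σ₀² = 1/201.64; data precision n/σ² = 10/13.4689.
w = (n/σ²)/(1/σ₀² + n/σ²) = n·σ₀²/(σ² + n·σ₀²) = 10·201.64/(13.4689 + 10·201.64) = 2016.4/2029.8689 = 0.9934.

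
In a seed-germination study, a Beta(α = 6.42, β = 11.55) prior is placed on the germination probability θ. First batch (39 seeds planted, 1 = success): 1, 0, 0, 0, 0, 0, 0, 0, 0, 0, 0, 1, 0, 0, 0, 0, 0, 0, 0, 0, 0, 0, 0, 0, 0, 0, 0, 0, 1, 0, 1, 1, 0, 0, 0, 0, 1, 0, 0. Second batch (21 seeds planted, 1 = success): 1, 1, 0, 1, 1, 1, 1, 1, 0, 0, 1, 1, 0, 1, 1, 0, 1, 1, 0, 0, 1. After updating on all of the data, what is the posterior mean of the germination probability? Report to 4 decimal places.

0.3388

The Beta prior is conjugate to a Binomial/Bernoulli likelihood; the update adds successes to α and failures to β.
After batch 1: Beta(6.42+6, 11.55+33) = Beta(12.42, 44.55).
After batch 2: Beta(12.42+14, 44.55+7) = Beta(26.42, 51.55).
Posterior mean = α/(α+β) = 26.42/77.97 = 0.3388.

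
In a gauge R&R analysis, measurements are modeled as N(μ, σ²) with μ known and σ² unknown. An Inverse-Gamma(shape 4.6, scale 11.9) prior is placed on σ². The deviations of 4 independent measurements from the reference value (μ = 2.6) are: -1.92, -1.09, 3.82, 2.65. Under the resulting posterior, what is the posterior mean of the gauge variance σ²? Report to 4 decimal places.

4.4901

With known mean μ and an Inverse-Gamma(α, β) prior on σ², the Normal likelihood is conjugate: posterior is Inv-Gamma(α + n/2, β + Σ(xᵢ−μ)²/2).
Σ(xᵢ−μ)² = (-1.92)² + (-1.09)² + (3.82)² + (2.65)² = 26.4894.
Posterior: Inv-Gamma(4.6 + 4/2, 11.9 + 26.4894/2) = Inv-Gamma(6.60, 25.14470).
E[σ²|data] = β/(α−1) = 25.14470/5.60 = 4.4901.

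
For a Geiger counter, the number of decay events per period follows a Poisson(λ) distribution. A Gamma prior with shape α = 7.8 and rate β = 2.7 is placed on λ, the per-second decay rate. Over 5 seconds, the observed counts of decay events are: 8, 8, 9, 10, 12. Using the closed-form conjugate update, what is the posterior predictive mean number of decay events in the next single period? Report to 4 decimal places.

7.1169

With a Gamma(shape α, rate β) prior, the Poisson likelihood is conjugate: the posterior is Gamma(α + ΣXᵢ, β + n).
Sum of counts S = 47 over n = 5 seconds.
Posterior: Gamma(α+S, β+n) = Gamma(7.8+47, 2.7+5) = Gamma(54.8, 7.7).
The predictive distribution for one future period is NegBinom with mean α/β = 7.1169.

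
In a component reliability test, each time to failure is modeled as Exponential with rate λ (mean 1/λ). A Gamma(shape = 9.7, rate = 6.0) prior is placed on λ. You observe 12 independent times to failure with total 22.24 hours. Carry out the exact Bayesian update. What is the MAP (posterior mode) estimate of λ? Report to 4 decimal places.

0.7330

With a Gamma(shape α, rate β) prior on the exponential rate λ, the posterior after n observations with total T = Σxᵢ is Gamma(α+n, β+T).
Posterior: Gamma(9.7+12, 6.0+22.24) = Gamma(21.7, 28.24).
Mode = (α−1)/β = 0.7330.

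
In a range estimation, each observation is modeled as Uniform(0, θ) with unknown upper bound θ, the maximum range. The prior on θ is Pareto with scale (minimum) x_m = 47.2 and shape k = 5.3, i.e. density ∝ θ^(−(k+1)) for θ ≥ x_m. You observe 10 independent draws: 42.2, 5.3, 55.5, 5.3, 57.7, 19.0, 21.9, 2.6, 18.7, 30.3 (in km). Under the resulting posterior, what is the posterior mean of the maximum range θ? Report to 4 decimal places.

61.7350

A Pareto(scale x_m, shape k) prior on the upper bound θ of Uniform(0, θ) is conjugate: posterior is Pareto(max(x_m, max xᵢ), k + n).
Sample maximum = 57.7; prior scale x_m = 47.2 → posterior scale = max = 57.7.
Posterior shape = 5.3 + 10 = 15.3.
E[θ|data] = k·x_m/(k−1) = 15.3·57.7/14.3 = 61.7350.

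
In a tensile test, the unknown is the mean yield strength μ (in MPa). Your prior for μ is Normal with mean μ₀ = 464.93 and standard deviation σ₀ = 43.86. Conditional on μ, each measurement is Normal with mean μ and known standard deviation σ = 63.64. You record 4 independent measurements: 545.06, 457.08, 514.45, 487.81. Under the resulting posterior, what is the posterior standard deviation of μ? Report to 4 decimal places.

For Normal data with known variance σ², a Normal(μ₀, σ₀²) prior on μ is conjugate. Posterior precision = 1/σ₀² + n/σ²; posterior mean is the precision-weighted average of μ₀ and x̄.
σ₀² = 43.86² = 1923.6996, σ² = 63.64² = 4050.0496; σ² + n·σ₀² = 4050.0496 + 4·1923.6996 = 11744.848.
Posterior precision = 1/σ₀² + n/σ² = 1/1923.6996 + 4/4050.0496 = (σ² + n·σ₀²)/(σ₀²σ²) = 11744.848/(1923.6996·4050.0496); posterior variance σₙ² = σ₀²σ²/(σ² + n·σ₀²) = 1923.6996·4050.0496/11744.848 = 663.361399.
Posterior SD = √σₙ² = √(1923.6996·4050.0496/11744.848) = 25.7558.

25.7558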